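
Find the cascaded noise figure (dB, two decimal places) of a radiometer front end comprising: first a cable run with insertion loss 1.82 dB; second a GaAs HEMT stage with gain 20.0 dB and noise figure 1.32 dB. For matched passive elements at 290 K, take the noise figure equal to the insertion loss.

Convert to linear (a loss of L dB is a gain of −L dB): F_i = 10^(NF_i/10), G_i = 10^(G_i,dB/10)
  Stage 1: F_1 = 10^(1.82/10) = 1.521, G_1 = 10^(−1.82/10) = 0.6577
  Stage 2: F_2 = 10^(1.32/10) = 1.355, G_2 = 10^(20.0/10) = 100.0
Friis cascade:
  F = 1.521 + (1.355 − 1)/0.6577 = 2.061
NF = 10 log₁₀(2.061) = 3.14 dB

3.14 dB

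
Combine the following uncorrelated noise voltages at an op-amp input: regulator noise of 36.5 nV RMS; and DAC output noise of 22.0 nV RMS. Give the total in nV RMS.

Uncorrelated sources add in power (mean-square): V_tot = √(ΣV_i²)
V_tot = √[(3.65×10⁻⁸)² + (2.20×10⁻⁸)²] = 4.26×10⁻⁸ V = 42.6 nV

42.6 nV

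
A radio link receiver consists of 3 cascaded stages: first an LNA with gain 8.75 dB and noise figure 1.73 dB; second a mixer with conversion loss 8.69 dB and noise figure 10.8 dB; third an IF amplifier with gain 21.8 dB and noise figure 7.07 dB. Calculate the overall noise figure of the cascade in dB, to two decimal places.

Convert to linear (a loss of L dB is a gain of −L dB): F_i = 10^(NF_i/10), G_i = 10^(G_i,dB/10)
  Stage 1: F_1 = 10^(1.73/10) = 1.489, G_1 = 10^(8.75/10) = 7.499
  Stage 2: F_2 = 10^(10.8/10) = 12.02, G_2 = 10^(−8.69/10) = 0.1352
  Stage 3: F_3 = 10^(7.07/10) = 5.093, G_3 = 10^(21.8/10) = 151.4
Friis cascade:
  F = 1.489 + (12.02 − 1)/7.499 + (5.093 − 1)/1.014 = 6.996
NF = 10 log₁₀(6.996) = 8.45 dB

8.45 dB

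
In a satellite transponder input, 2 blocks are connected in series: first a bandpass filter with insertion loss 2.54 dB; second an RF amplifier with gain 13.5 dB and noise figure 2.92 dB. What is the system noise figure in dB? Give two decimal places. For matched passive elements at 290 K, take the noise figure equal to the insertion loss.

5.46 dB

Convert to linear (a loss of L dB is a gain of −L dB): F_i = 10^(NF_i/10), G_i = 10^(G_i,dB/10)
  Stage 1: F_1 = 10^(2.54/10) = 1.795, G_1 = 10^(−2.54/10) = 0.5572
  Stage 2: F_2 = 10^(2.92/10) = 1.959, G_2 = 10^(13.5/10) = 22.39
Friis cascade:
  F = 1.795 + (1.959 − 1)/0.5572 = 3.516
NF = 10 log₁₀(3.516) = 5.46 dB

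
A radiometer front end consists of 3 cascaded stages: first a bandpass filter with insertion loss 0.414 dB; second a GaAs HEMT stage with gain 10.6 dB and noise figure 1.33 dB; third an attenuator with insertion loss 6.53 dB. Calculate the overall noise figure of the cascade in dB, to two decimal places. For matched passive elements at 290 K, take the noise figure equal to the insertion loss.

Convert to linear (a loss of L dB is a gain of −L dB): F_i = 10^(NF_i/10), G_i = 10^(G_i,dB/10)
  Stage 1: F_1 = 10^(0.414/10) = 1.100, G_1 = 10^(−0.414/10) = 0.9091
  Stage 2: F_2 = 10^(1.33/10) = 1.358, G_2 = 10^(10.6/10) = 11.48
  Stage 3: F_3 = 10^(6.53/10) = 4.498, G_3 = 10^(−6.53/10) = 0.2223
Friis cascade:
  F = 1.100 + (1.358 − 1)/0.9091 + (4.498 − 1)/10.44 = 1.829
NF = 10 log₁₀(1.829) = 2.62 dB

2.62 dB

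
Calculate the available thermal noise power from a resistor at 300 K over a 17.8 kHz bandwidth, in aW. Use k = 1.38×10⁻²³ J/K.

73.7 aW

P_n = kTB = 1.38×10⁻²³ × 300 × 1.78×10⁴ = 7.37×10⁻¹⁷ W = 73.7 aW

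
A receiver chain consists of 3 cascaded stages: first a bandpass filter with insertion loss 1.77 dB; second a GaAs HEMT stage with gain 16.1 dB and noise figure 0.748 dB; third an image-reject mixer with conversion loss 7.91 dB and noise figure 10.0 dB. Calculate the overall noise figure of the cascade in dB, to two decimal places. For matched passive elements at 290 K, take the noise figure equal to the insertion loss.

3.26 dB

Convert to linear (a loss of L dB is a gain of −L dB): F_i = 10^(NF_i/10), G_i = 10^(G_i,dB/10)
  Stage 1: F_1 = 10^(1.77/10) = 1.503, G_1 = 10^(−1.77/10) = 0.6653
  Stage 2: F_2 = 10^(0.748/10) = 1.188, G_2 = 10^(16.1/10) = 40.74
  Stage 3: F_3 = 10^(10.0/10) = 10.00, G_3 = 10^(−7.91/10) = 0.1618
Friis cascade:
  F = 1.503 + (1.188 − 1)/0.6653 + (10.00 − 1)/27.10 = 2.118
NF = 10 log₁₀(2.118) = 3.26 dB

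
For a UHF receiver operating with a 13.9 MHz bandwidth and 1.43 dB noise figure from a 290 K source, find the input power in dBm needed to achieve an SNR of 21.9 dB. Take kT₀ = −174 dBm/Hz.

Sensitivity = −174 + 10 log₁₀(B) + NF + SNR_min
= −174 + 71.43 + 1.43 + 21.9
= −79.24 dBm → −79.2 dBm

−79.2 dBm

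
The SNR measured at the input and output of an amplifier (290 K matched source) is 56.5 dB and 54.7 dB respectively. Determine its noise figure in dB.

1.8 dB

NF (dB) = SNR_in(dB) − SNR_out(dB) when the source is at T₀
NF = 56.5 − 54.7 = 1.8 dB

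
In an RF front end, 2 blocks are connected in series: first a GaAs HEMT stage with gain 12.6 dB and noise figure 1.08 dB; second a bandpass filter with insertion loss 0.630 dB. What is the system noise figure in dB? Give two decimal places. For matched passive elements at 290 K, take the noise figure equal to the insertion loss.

Convert to linear (a loss of L dB is a gain of −L dB): F_i = 10^(NF_i/10), G_i = 10^(G_i,dB/10)
  Stage 1: F_1 = 10^(1.08/10) = 1.282, G_1 = 10^(12.6/10) = 18.20
  Stage 2: F_2 = 10^(0.630/10) = 1.156, G_2 = 10^(−0.630/10) = 0.8650
Friis cascade:
  F = 1.282 + (1.156 − 1)/18.20 = 1.291
NF = 10 log₁₀(1.291) = 1.11 dB

1.11 dB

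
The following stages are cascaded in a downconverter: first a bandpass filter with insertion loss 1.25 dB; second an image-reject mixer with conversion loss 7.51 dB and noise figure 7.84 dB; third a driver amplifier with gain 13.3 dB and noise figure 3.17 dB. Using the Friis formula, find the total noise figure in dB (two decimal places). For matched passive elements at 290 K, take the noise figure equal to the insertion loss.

Convert to linear (a loss of L dB is a gain of −L dB): F_i = 10^(NF_i/10), G_i = 10^(G_i,dB/10)
  Stage 1: F_1 = 10^(1.25/10) = 1.334, G_1 = 10^(−1.25/10) = 0.7499
  Stage 2: F_2 = 10^(7.84/10) = 6.081, G_2 = 10^(−7.51/10) = 0.1774
  Stage 3: F_3 = 10^(3.17/10) = 2.075, G_3 = 10^(13.3/10) = 21.38
Friis cascade:
  F = 1.334 + (6.081 − 1)/0.7499 + (2.075 − 1)/0.1330 = 16.19
NF = 10 log₁₀(16.19) = 12.09 dB

12.09 dB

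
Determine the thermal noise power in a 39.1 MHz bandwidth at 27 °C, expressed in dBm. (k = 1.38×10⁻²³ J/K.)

−97.9 dBm

T = 27 °C + 273.15 = 300.15 K
P_n = kTB = 1.38×10⁻²³ × 300.15 × 3.91×10⁷ = 1.62×10⁻¹³ W
In dBm: 10 log₁₀(1.62×10⁻¹³ / 10⁻³) = −97.9 dBm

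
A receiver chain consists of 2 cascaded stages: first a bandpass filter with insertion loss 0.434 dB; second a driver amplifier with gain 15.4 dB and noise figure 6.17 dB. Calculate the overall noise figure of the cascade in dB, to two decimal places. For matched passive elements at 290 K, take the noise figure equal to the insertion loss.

6.60 dB

Convert to linear (a loss of L dB is a gain of −L dB): F_i = 10^(NF_i/10), G_i = 10^(G_i,dB/10)
  Stage 1: F_1 = 10^(0.434/10) = 1.105, G_1 = 10^(−0.434/10) = 0.9049
  Stage 2: F_2 = 10^(6.17/10) = 4.140, G_2 = 10^(15.4/10) = 34.67
Friis cascade:
  F = 1.105 + (4.140 − 1)/0.9049 = 4.575
NF = 10 log₁₀(4.575) = 6.60 dB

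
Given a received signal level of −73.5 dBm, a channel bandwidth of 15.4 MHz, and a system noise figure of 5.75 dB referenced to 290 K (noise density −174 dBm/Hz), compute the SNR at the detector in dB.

22.9 dB

Noise floor: N = −174 + 10 log₁₀(B) + NF
10 log₁₀(1.54×10⁷) = 71.88 dB
N = −174 + 71.88 + 5.75 = −96.37 dBm
SNR = P_sig − N = −73.5 − (−96.37) = 22.87 dB → 22.9 dB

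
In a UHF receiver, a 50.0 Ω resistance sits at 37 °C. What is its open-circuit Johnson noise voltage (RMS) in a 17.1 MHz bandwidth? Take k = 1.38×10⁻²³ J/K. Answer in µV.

3.83 µV

T = 37 °C + 273.15 = 310.15 K
V_n = √(4kTRB)
4kTRB = 4 × 1.38×10⁻²³ × 310.15 × 5.00×10¹ × 1.71×10⁷ = 1.46×10⁻¹¹ V²
V_n = √(1.46×10⁻¹¹) = 3.83×10⁻⁶ V = 3.83 µV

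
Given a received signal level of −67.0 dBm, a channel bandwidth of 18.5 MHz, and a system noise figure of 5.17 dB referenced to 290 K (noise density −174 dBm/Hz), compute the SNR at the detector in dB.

Noise floor: N = −174 + 10 log₁₀(B) + NF
10 log₁₀(1.85×10⁷) = 72.67 dB
N = −174 + 72.67 + 5.17 = −96.16 dBm
SNR = P_sig − N = −67.0 − (−96.16) = 29.16 dB → 29.2 dB

29.2 dB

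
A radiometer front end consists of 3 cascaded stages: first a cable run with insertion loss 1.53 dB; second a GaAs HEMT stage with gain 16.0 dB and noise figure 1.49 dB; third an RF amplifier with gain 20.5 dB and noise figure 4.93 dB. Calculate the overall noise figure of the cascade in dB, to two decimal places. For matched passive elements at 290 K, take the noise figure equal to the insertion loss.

3.18 dB

Convert to linear (a loss of L dB is a gain of −L dB): F_i = 10^(NF_i/10), G_i = 10^(G_i,dB/10)
  Stage 1: F_1 = 10^(1.53/10) = 1.422, G_1 = 10^(−1.53/10) = 0.7031
  Stage 2: F_2 = 10^(1.49/10) = 1.409, G_2 = 10^(16.0/10) = 39.81
  Stage 3: F_3 = 10^(4.93/10) = 3.112, G_3 = 10^(20.5/10) = 112.2
Friis cascade:
  F = 1.422 + (1.409 − 1)/0.7031 + (3.112 − 1)/27.99 = 2.080
NF = 10 log₁₀(2.080) = 3.18 dB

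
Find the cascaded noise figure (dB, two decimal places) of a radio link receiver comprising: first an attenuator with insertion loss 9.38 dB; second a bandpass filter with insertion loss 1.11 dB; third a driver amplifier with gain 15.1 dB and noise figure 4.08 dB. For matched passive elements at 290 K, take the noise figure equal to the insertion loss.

Convert to linear (a loss of L dB is a gain of −L dB): F_i = 10^(NF_i/10), G_i = 10^(G_i,dB/10)
  Stage 1: F_1 = 10^(9.38/10) = 8.670, G_1 = 10^(−9.38/10) = 0.1153
  Stage 2: F_2 = 10^(1.11/10) = 1.291, G_2 = 10^(−1.11/10) = 0.7745
  Stage 3: F_3 = 10^(4.08/10) = 2.559, G_3 = 10^(15.1/10) = 32.36
Friis cascade:
  F = 8.670 + (1.291 − 1)/0.1153 + (2.559 − 1)/0.08933 = 28.64
NF = 10 log₁₀(28.64) = 14.57 dB

14.57 dB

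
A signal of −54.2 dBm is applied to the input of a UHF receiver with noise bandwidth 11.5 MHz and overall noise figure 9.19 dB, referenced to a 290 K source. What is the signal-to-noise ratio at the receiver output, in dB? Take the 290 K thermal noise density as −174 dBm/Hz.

40.0 dB

Noise floor: N = −174 + 10 log₁₀(B) + NF
10 log₁₀(1.15×10⁷) = 70.61 dB
N = −174 + 70.61 + 9.19 = −94.20 dBm
SNR = P_sig − N = −54.2 − (−94.20) = 40.00 dB → 40.0 dB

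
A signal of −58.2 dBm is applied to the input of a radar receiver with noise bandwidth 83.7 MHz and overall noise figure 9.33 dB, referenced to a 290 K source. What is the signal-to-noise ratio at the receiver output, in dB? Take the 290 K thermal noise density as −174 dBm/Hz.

27.2 dB

Noise floor: N = −174 + 10 log₁₀(B) + NF
10 log₁₀(8.37×10⁷) = 79.23 dB
N = −174 + 79.23 + 9.33 = −85.44 dBm
SNR = P_sig − N = −58.2 − (−85.44) = 27.24 dB → 27.2 dB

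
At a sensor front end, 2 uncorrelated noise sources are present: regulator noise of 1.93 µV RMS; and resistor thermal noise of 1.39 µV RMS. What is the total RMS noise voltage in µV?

2.38 µV

Uncorrelated sources add in power (mean-square): V_tot = √(ΣV_i²)
V_tot = √[(1.93×10⁻⁶)² + (1.39×10⁻⁶)²] = 2.38×10⁻⁶ V = 2.38 µV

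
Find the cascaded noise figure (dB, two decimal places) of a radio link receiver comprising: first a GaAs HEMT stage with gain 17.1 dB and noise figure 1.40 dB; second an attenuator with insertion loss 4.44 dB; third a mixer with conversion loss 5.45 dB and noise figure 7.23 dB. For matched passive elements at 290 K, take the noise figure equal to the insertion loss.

Convert to linear (a loss of L dB is a gain of −L dB): F_i = 10^(NF_i/10), G_i = 10^(G_i,dB/10)
  Stage 1: F_1 = 10^(1.40/10) = 1.380, G_1 = 10^(17.1/10) = 51.29
  Stage 2: F_2 = 10^(4.44/10) = 2.780, G_2 = 10^(−4.44/10) = 0.3597
  Stage 3: F_3 = 10^(7.23/10) = 5.284, G_3 = 10^(−5.45/10) = 0.2851
Friis cascade:
  F = 1.380 + (2.780 − 1)/51.29 + (5.284 − 1)/18.45 = 1.647
NF = 10 log₁₀(1.647) = 2.17 dB

2.17 dB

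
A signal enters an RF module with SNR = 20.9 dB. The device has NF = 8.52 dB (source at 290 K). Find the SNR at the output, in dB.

12.38 dB

By definition F = SNR_in/SNR_out, so in dB: SNR_out = SNR_in − NF
SNR_out = 20.9 − 8.52 = 12.38 dB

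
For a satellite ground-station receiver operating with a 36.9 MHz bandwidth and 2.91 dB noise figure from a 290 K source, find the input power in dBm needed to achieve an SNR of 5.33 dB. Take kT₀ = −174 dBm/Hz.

−90.1 dBm

Sensitivity = −174 + 10 log₁₀(B) + NF + SNR_min
= −174 + 75.67 + 2.91 + 5.33
= −90.09 dBm → −90.1 dBm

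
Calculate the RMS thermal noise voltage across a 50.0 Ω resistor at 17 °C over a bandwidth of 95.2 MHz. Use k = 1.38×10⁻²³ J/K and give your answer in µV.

T = 17 °C + 273.15 = 290.15 K
V_n = √(4kTRB)
4kTRB = 4 × 1.38×10⁻²³ × 290.15 × 5.00×10¹ × 9.52×10⁷ = 7.62×10⁻¹¹ V²
V_n = √(7.62×10⁻¹¹) = 8.73×10⁻⁶ V = 8.73 µV

8.73 µV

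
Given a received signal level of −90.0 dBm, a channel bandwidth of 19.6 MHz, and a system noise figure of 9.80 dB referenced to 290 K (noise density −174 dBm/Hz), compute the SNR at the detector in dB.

1.3 dB

Noise floor: N = −174 + 10 log₁₀(B) + NF
10 log₁₀(1.96×10⁷) = 72.92 dB
N = −174 + 72.92 + 9.80 = −91.28 dBm
SNR = P_sig − N = −90.0 − (−91.28) = 1.28 dB → 1.3 dB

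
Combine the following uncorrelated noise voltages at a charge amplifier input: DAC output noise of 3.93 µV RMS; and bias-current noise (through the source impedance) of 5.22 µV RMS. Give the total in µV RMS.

6.53 µV

Uncorrelated sources add in power (mean-square): V_tot = √(ΣV_i²)
V_tot = √[(3.93×10⁻⁶)² + (5.22×10⁻⁶)²] = 6.53×10⁻⁶ V = 6.53 µV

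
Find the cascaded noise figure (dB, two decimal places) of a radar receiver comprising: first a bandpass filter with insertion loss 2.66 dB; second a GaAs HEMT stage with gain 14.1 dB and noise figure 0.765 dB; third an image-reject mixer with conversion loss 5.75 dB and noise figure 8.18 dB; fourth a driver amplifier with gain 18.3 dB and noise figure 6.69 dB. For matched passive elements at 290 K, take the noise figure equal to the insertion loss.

Convert to linear (a loss of L dB is a gain of −L dB): F_i = 10^(NF_i/10), G_i = 10^(G_i,dB/10)
  Stage 1: F_1 = 10^(2.66/10) = 1.845, G_1 = 10^(−2.66/10) = 0.5420
  Stage 2: F_2 = 10^(0.765/10) = 1.193, G_2 = 10^(14.1/10) = 25.70
  Stage 3: F_3 = 10^(8.18/10) = 6.577, G_3 = 10^(−5.75/10) = 0.2661
  Stage 4: F_4 = 10^(6.69/10) = 4.667, G_4 = 10^(18.3/10) = 67.61
Friis cascade:
  F = 1.845 + (1.193 − 1)/0.5420 + (6.577 − 1)/13.93 + (4.667 − 1)/3.707 = 3.590
NF = 10 log₁₀(3.590) = 5.55 dB

5.55 dB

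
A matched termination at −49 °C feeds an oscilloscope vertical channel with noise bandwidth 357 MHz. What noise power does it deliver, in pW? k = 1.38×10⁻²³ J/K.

1.10 pW

T = −49 °C + 273.15 = 224.15 K
P_n = kTB = 1.38×10⁻²³ × 224.15 × 3.57×10⁸ = 1.10×10⁻¹² W = 1.10 pW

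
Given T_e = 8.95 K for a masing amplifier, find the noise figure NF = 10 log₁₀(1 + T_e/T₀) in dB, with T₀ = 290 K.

0.132 dB

F = 1 + T_e/T₀ = 1 + 8.95/290 = 1.03086
NF = 10 log₁₀(1.03086) = 0.132 dB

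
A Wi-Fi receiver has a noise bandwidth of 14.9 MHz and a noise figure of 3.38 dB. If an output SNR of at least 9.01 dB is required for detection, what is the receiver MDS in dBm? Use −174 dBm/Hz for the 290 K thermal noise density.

Sensitivity = −174 + 10 log₁₀(B) + NF + SNR_min
= −174 + 71.73 + 3.38 + 9.01
= −89.88 dBm → −89.9 dBm

−89.9 dBm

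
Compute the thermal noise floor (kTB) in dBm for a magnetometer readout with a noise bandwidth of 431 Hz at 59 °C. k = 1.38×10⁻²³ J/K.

−147.0 dBm

T = 59 °C + 273.15 = 332.15 K
P_n = kTB = 1.38×10⁻²³ × 332.15 × 4.31×10² = 1.98×10⁻¹⁸ W
In dBm: 10 log₁₀(1.98×10⁻¹⁸ / 10⁻³) = −147.0 dBm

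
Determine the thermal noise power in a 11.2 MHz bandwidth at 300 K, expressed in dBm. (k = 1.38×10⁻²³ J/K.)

P_n = kTB = 1.38×10⁻²³ × 300 × 1.12×10⁷ = 4.64×10⁻¹⁴ W
In dBm: 10 log₁₀(4.64×10⁻¹⁴ / 10⁻³) = −103.3 dBm

−103.3 dBm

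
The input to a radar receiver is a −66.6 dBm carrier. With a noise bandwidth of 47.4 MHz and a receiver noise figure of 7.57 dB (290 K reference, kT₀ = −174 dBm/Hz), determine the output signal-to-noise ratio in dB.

23.1 dB

Noise floor: N = −174 + 10 log₁₀(B) + NF
10 log₁₀(4.74×10⁷) = 76.76 dB
N = −174 + 76.76 + 7.57 = −89.67 dBm
SNR = P_sig − N = −66.6 − (−89.67) = 23.07 dB → 23.1 dB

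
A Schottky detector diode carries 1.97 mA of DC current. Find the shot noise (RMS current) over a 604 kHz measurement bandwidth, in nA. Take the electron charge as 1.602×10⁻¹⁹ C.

19.5 nA

I_n = √(2qI·B)
2qI·B = 2 × 1.602×10⁻¹⁹ × 1.97×10⁻³ × 6.04×10⁵ = 3.81×10⁻¹⁶ A²
I_n = √(3.81×10⁻¹⁶) = 1.95×10⁻⁸ A = 19.5 nA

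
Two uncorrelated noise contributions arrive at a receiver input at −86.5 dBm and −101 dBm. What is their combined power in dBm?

Convert to linear, add, convert back:
P₁ = 2.24×10⁻¹² W, P₂ = 7.94×10⁻¹⁴ W
P_tot = 2.32×10⁻¹² W → 10 log₁₀(P_tot / 10⁻³) = −86.3 dBm

−86.3 dBm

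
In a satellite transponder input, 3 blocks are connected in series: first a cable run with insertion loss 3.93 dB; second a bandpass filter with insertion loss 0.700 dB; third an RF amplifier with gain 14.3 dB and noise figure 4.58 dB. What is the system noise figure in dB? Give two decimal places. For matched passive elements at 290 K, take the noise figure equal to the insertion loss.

Convert to linear (a loss of L dB is a gain of −L dB): F_i = 10^(NF_i/10), G_i = 10^(G_i,dB/10)
  Stage 1: F_1 = 10^(3.93/10) = 2.472, G_1 = 10^(−3.93/10) = 0.4046
  Stage 2: F_2 = 10^(0.700/10) = 1.175, G_2 = 10^(−0.700/10) = 0.8511
  Stage 3: F_3 = 10^(4.58/10) = 2.871, G_3 = 10^(14.3/10) = 26.92
Friis cascade:
  F = 2.472 + (1.175 − 1)/0.4046 + (2.871 − 1)/0.3443 = 8.337
NF = 10 log₁₀(8.337) = 9.21 dB

9.21 dB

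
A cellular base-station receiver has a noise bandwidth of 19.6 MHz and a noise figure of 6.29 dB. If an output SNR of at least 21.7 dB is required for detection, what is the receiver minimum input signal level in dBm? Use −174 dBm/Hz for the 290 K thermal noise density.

Sensitivity = −174 + 10 log₁₀(B) + NF + SNR_min
= −174 + 72.92 + 6.29 + 21.7
= −73.09 dBm → −73.1 dBm

−73.1 dBm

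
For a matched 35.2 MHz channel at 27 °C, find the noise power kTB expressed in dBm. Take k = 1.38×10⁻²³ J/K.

−98.4 dBm

T = 27 °C + 273.15 = 300.15 K
P_n = kTB = 1.38×10⁻²³ × 300.15 × 3.52×10⁷ = 1.46×10⁻¹³ W
In dBm: 10 log₁₀(1.46×10⁻¹³ / 10⁻³) = −98.4 dBm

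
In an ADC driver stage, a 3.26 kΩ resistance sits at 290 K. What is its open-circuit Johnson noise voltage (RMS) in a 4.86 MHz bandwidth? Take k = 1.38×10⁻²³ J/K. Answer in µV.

V_n = √(4kTRB)
4kTRB = 4 × 1.38×10⁻²³ × 290 × 3.26×10³ × 4.86×10⁶ = 2.54×10⁻¹⁰ V²
V_n = √(2.54×10⁻¹⁰) = 1.59×10⁻⁵ V = 15.9 µV

15.9 µV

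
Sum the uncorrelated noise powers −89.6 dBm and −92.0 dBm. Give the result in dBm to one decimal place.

−87.6 dBm

Convert to linear, add, convert back:
P₁ = 1.10×10⁻¹² W, P₂ = 6.31×10⁻¹³ W
P_tot = 1.73×10⁻¹² W → 10 log₁₀(P_tot / 10⁻³) = −87.6 dBm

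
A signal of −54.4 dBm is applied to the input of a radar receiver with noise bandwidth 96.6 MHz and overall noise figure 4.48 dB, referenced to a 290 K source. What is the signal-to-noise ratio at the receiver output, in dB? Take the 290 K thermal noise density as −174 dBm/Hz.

Noise floor: N = −174 + 10 log₁₀(B) + NF
10 log₁₀(9.66×10⁷) = 79.85 dB
N = −174 + 79.85 + 4.48 = −89.67 dBm
SNR = P_sig − N = −54.4 − (−89.67) = 35.27 dB → 35.3 dB

35.3 dB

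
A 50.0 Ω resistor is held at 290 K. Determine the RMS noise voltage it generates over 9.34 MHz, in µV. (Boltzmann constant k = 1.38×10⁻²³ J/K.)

V_n = √(4kTRB)
4kTRB = 4 × 1.38×10⁻²³ × 290 × 5.00×10¹ × 9.34×10⁶ = 7.48×10⁻¹² V²
V_n = √(7.48×10⁻¹²) = 2.73×10⁻⁶ V = 2.73 µV

2.73 µV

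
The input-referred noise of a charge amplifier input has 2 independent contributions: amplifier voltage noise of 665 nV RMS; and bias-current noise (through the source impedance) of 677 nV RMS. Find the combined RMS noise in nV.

949 nV

Uncorrelated sources add in power (mean-square): V_tot = √(ΣV_i²)
V_tot = √[(6.65×10⁻⁷)² + (6.77×10⁻⁷)²] = 9.49×10⁻⁷ V = 949 nV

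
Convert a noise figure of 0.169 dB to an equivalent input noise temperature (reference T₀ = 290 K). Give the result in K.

11.5 K

F = 10^(0.169/10) = 1.03968
T_e = (F − 1)·T₀ = (1.03968 − 1) × 290 = 11.5 K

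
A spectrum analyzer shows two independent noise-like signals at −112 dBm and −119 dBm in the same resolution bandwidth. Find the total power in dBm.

−111.2 dBm

Convert to linear, add, convert back:
P₁ = 6.31×10⁻¹⁵ W, P₂ = 1.26×10⁻¹⁵ W
P_tot = 7.57×10⁻¹⁵ W → 10 log₁₀(P_tot / 10⁻³) = −111.2 dBm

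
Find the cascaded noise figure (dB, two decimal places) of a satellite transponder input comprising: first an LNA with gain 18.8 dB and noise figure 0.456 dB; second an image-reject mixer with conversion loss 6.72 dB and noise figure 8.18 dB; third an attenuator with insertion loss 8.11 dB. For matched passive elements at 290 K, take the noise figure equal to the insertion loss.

1.83 dB

Convert to linear (a loss of L dB is a gain of −L dB): F_i = 10^(NF_i/10), G_i = 10^(G_i,dB/10)
  Stage 1: F_1 = 10^(0.456/10) = 1.111, G_1 = 10^(18.8/10) = 75.86
  Stage 2: F_2 = 10^(8.18/10) = 6.577, G_2 = 10^(−6.72/10) = 0.2128
  Stage 3: F_3 = 10^(8.11/10) = 6.471, G_3 = 10^(−8.11/10) = 0.1545
Friis cascade:
  F = 1.111 + (6.577 − 1)/75.86 + (6.471 − 1)/16.14 = 1.523
NF = 10 log₁₀(1.523) = 1.83 dB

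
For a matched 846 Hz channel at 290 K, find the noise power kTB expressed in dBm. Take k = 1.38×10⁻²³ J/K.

−144.7 dBm

P_n = kTB = 1.38×10⁻²³ × 290 × 8.46×10² = 3.39×10⁻¹⁸ W
In dBm: 10 log₁₀(3.39×10⁻¹⁸ / 10⁻³) = −144.7 dBm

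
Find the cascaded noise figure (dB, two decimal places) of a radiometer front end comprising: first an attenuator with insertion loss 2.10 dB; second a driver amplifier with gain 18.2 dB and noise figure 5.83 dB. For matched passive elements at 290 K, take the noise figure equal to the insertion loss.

7.93 dB

Convert to linear (a loss of L dB is a gain of −L dB): F_i = 10^(NF_i/10), G_i = 10^(G_i,dB/10)
  Stage 1: F_1 = 10^(2.10/10) = 1.622, G_1 = 10^(−2.10/10) = 0.6166
  Stage 2: F_2 = 10^(5.83/10) = 3.828, G_2 = 10^(18.2/10) = 66.07
Friis cascade:
  F = 1.622 + (3.828 − 1)/0.6166 = 6.209
NF = 10 log₁₀(6.209) = 7.93 dB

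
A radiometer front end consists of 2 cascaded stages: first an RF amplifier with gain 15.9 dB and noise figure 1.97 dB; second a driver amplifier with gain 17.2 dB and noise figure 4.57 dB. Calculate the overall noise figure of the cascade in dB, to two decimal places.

2.10 dB

Convert to linear (a loss of L dB is a gain of −L dB): F_i = 10^(NF_i/10), G_i = 10^(G_i,dB/10)
  Stage 1: F_1 = 10^(1.97/10) = 1.574, G_1 = 10^(15.9/10) = 38.90
  Stage 2: F_2 = 10^(4.57/10) = 2.864, G_2 = 10^(17.2/10) = 52.48
Friis cascade:
  F = 1.574 + (2.864 − 1)/38.90 = 1.622
NF = 10 log₁₀(1.622) = 2.10 dB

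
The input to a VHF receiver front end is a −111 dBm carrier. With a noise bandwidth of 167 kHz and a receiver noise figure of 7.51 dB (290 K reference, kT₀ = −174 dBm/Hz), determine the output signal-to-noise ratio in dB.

3.3 dB

Noise floor: N = −174 + 10 log₁₀(B) + NF
10 log₁₀(1.67×10⁵) = 52.23 dB
N = −174 + 52.23 + 7.51 = −114.26 dBm
SNR = P_sig − N = −111 − (−114.26) = 3.26 dB → 3.3 dB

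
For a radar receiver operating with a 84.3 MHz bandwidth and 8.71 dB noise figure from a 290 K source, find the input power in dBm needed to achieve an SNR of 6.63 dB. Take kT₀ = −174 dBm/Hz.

Sensitivity = −174 + 10 log₁₀(B) + NF + SNR_min
= −174 + 79.26 + 8.71 + 6.63
= −79.40 dBm → −79.4 dBm

−79.4 dBm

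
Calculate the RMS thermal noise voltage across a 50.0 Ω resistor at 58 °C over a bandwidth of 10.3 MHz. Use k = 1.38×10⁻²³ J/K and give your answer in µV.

T = 58 °C + 273.15 = 331.15 K
V_n = √(4kTRB)
4kTRB = 4 × 1.38×10⁻²³ × 331.15 × 5.00×10¹ × 1.03×10⁷ = 9.41×10⁻¹² V²
V_n = √(9.41×10⁻¹²) = 3.07×10⁻⁶ V = 3.07 µV

3.07 µV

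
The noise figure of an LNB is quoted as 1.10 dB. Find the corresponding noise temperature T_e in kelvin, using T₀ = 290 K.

83.6 K

F = 10^(1.10/10) = 1.28825
T_e = (F − 1)·T₀ = (1.28825 − 1) × 290 = 83.6 K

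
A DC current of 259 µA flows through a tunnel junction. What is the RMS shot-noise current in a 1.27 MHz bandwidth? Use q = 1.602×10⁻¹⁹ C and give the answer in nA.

I_n = √(2qI·B)
2qI·B = 2 × 1.602×10⁻¹⁹ × 2.59×10⁻⁴ × 1.27×10⁶ = 1.05×10⁻¹⁶ A²
I_n = √(1.05×10⁻¹⁶) = 1.03×10⁻⁸ A = 10.3 nA

10.3 nA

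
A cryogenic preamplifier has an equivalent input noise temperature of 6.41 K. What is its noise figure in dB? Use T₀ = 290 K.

0.095 dB

F = 1 + T_e/T₀ = 1 + 6.41/290 = 1.0221
NF = 10 log₁₀(1.0221) = 0.095 dB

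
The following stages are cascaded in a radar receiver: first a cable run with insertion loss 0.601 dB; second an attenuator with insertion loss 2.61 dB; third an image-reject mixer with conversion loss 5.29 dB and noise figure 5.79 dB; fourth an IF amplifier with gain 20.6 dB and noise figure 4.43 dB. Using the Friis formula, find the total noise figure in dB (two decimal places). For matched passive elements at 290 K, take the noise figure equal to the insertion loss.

Convert to linear (a loss of L dB is a gain of −L dB): F_i = 10^(NF_i/10), G_i = 10^(G_i,dB/10)
  Stage 1: F_1 = 10^(0.601/10) = 1.148, G_1 = 10^(−0.601/10) = 0.8708
  Stage 2: F_2 = 10^(2.61/10) = 1.824, G_2 = 10^(−2.61/10) = 0.5483
  Stage 3: F_3 = 10^(5.79/10) = 3.793, G_3 = 10^(−5.29/10) = 0.2958
  Stage 4: F_4 = 10^(4.43/10) = 2.773, G_4 = 10^(20.6/10) = 114.8
Friis cascade:
  F = 1.148 + (1.824 − 1)/0.8708 + (3.793 − 1)/0.4774 + (2.773 − 1)/0.1412 = 20.50
NF = 10 log₁₀(20.50) = 13.12 dB

13.12 dB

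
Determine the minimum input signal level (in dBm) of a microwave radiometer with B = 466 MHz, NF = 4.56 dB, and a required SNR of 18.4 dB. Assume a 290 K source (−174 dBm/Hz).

−64.4 dBm

Sensitivity = −174 + 10 log₁₀(B) + NF + SNR_min
= −174 + 86.68 + 4.56 + 18.4
= −64.36 dBm → −64.4 dBm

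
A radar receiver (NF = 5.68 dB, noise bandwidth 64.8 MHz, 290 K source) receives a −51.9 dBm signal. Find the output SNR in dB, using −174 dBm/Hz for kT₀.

Noise floor: N = −174 + 10 log₁₀(B) + NF
10 log₁₀(6.48×10⁷) = 78.12 dB
N = −174 + 78.12 + 5.68 = −90.20 dBm
SNR = P_sig − N = −51.9 − (−90.20) = 38.30 dB → 38.3 dB

38.3 dB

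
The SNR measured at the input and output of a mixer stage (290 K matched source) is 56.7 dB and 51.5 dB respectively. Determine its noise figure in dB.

5.2 dB

NF (dB) = SNR_in(dB) − SNR_out(dB) when the source is at T₀
NF = 56.7 − 51.5 = 5.2 dB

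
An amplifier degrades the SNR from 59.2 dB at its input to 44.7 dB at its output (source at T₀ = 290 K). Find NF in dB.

14.5 dB

NF (dB) = SNR_in(dB) − SNR_out(dB) when the source is at T₀
NF = 59.2 − 44.7 = 14.5 dB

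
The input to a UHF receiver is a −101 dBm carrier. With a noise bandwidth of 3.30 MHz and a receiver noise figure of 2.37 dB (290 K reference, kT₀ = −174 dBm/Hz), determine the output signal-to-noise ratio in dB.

Noise floor: N = −174 + 10 log₁₀(B) + NF
10 log₁₀(3.30×10⁶) = 65.19 dB
N = −174 + 65.19 + 2.37 = −106.44 dBm
SNR = P_sig − N = −101 − (−106.44) = 5.44 dB → 5.4 dB

5.4 dB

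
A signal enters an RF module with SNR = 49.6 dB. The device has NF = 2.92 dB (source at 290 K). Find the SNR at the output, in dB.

46.68 dB

By definition F = SNR_in/SNR_out, so in dB: SNR_out = SNR_in − NF
SNR_out = 49.6 − 2.92 = 46.68 dB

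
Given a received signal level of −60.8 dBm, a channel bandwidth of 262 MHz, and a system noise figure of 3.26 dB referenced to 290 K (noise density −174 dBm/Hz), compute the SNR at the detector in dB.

Noise floor: N = −174 + 10 log₁₀(B) + NF
10 log₁₀(2.62×10⁸) = 84.18 dB
N = −174 + 84.18 + 3.26 = −86.56 dBm
SNR = P_sig − N = −60.8 − (−86.56) = 25.76 dB → 25.8 dB

25.8 dB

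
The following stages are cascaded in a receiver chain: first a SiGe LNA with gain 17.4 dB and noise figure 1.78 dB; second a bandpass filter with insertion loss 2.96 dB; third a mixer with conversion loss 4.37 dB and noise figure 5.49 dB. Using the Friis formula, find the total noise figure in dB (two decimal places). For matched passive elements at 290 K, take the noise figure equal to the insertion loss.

Convert to linear (a loss of L dB is a gain of −L dB): F_i = 10^(NF_i/10), G_i = 10^(G_i,dB/10)
  Stage 1: F_1 = 10^(1.78/10) = 1.507, G_1 = 10^(17.4/10) = 54.95
  Stage 2: F_2 = 10^(2.96/10) = 1.977, G_2 = 10^(−2.96/10) = 0.5058
  Stage 3: F_3 = 10^(5.49/10) = 3.540, G_3 = 10^(−4.37/10) = 0.3656
Friis cascade:
  F = 1.507 + (1.977 − 1)/54.95 + (3.540 − 1)/27.80 = 1.616
NF = 10 log₁₀(1.616) = 2.08 dB

2.08 dB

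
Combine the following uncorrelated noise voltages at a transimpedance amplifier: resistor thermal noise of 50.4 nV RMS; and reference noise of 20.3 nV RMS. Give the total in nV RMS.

54.3 nV

Uncorrelated sources add in power (mean-square): V_tot = √(ΣV_i²)
V_tot = √[(5.04×10⁻⁸)² + (2.03×10⁻⁸)²] = 5.43×10⁻⁸ V = 54.3 nV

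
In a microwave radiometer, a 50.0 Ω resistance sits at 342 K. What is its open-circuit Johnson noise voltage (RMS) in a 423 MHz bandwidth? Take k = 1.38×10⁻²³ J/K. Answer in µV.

V_n = √(4kTRB)
4kTRB = 4 × 1.38×10⁻²³ × 342 × 5.00×10¹ × 4.23×10⁸ = 3.99×10⁻¹⁰ V²
V_n = √(3.99×10⁻¹⁰) = 2.00×10⁻⁵ V = 20.0 µV

20.0 µV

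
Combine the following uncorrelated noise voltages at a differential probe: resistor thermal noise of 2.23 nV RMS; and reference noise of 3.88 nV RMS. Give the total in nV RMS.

4.48 nV

Uncorrelated sources add in power (mean-square): V_tot = √(ΣV_i²)
V_tot = √[(2.23×10⁻⁹)² + (3.88×10⁻⁹)²] = 4.48×10⁻⁹ V = 4.48 nV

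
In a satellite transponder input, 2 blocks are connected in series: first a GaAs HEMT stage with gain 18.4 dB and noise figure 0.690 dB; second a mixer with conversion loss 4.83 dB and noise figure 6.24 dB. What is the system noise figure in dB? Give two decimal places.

0.86 dB

Convert to linear (a loss of L dB is a gain of −L dB): F_i = 10^(NF_i/10), G_i = 10^(G_i,dB/10)
  Stage 1: F_1 = 10^(0.690/10) = 1.172, G_1 = 10^(18.4/10) = 69.18
  Stage 2: F_2 = 10^(6.24/10) = 4.207, G_2 = 10^(−4.83/10) = 0.3289
Friis cascade:
  F = 1.172 + (4.207 − 1)/69.18 = 1.219
NF = 10 log₁₀(1.219) = 0.86 dB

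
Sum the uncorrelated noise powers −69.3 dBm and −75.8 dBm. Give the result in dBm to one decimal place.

−68.4 dBm

Convert to linear, add, convert back:
P₁ = 1.17×10⁻¹⁰ W, P₂ = 2.63×10⁻¹¹ W
P_tot = 1.44×10⁻¹⁰ W → 10 log₁₀(P_tot / 10⁻³) = −68.4 dBm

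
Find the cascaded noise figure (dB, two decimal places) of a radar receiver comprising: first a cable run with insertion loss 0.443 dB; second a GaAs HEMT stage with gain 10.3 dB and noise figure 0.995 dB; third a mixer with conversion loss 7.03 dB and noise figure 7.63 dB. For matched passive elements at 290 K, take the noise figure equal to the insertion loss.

2.76 dB

Convert to linear (a loss of L dB is a gain of −L dB): F_i = 10^(NF_i/10), G_i = 10^(G_i,dB/10)
  Stage 1: F_1 = 10^(0.443/10) = 1.107, G_1 = 10^(−0.443/10) = 0.9030
  Stage 2: F_2 = 10^(0.995/10) = 1.257, G_2 = 10^(10.3/10) = 10.72
  Stage 3: F_3 = 10^(7.63/10) = 5.794, G_3 = 10^(−7.03/10) = 0.1982
Friis cascade:
  F = 1.107 + (1.257 − 1)/0.9030 + (5.794 − 1)/9.676 = 1.888
NF = 10 log₁₀(1.888) = 2.76 dB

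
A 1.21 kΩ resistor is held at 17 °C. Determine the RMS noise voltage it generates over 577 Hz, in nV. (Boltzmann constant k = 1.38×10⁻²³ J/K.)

106 nV

T = 17 °C + 273.15 = 290.15 K
V_n = √(4kTRB)
4kTRB = 4 × 1.38×10⁻²³ × 290.15 × 1.21×10³ × 5.77×10² = 1.12×10⁻¹⁴ V²
V_n = √(1.12×10⁻¹⁴) = 1.06×10⁻⁷ V = 106 nV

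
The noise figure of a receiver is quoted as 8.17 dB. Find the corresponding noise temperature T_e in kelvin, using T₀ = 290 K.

F = 10^(8.17/10) = 6.56145
T_e = (F − 1)·T₀ = (6.56145 − 1) × 290 = 1613 K

1613 K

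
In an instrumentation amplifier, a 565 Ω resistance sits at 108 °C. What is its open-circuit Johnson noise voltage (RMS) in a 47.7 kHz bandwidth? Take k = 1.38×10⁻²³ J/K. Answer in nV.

T = 108 °C + 273.15 = 381.15 K
V_n = √(4kTRB)
4kTRB = 4 × 1.38×10⁻²³ × 381.15 × 5.65×10² × 4.77×10⁴ = 5.67×10⁻¹³ V²
V_n = √(5.67×10⁻¹³) = 7.53×10⁻⁷ V = 753 nV

753 nV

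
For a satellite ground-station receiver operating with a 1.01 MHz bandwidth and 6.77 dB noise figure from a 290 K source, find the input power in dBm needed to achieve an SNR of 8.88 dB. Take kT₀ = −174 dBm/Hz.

Sensitivity = −174 + 10 log₁₀(B) + NF + SNR_min
= −174 + 60.04 + 6.77 + 8.88
= −98.31 dBm → −98.3 dBm

−98.3 dBm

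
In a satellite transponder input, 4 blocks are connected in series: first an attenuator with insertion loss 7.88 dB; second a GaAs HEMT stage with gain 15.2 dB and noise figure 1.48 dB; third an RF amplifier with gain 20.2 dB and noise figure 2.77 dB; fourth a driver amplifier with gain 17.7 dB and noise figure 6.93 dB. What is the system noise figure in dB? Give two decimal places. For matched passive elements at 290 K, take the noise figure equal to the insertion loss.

Convert to linear (a loss of L dB is a gain of −L dB): F_i = 10^(NF_i/10), G_i = 10^(G_i,dB/10)
  Stage 1: F_1 = 10^(7.88/10) = 6.138, G_1 = 10^(−7.88/10) = 0.1629
  Stage 2: F_2 = 10^(1.48/10) = 1.406, G_2 = 10^(15.2/10) = 33.11
  Stage 3: F_3 = 10^(2.77/10) = 1.892, G_3 = 10^(20.2/10) = 104.7
  Stage 4: F_4 = 10^(6.93/10) = 4.932, G_4 = 10^(17.7/10) = 58.88
Friis cascade:
  F = 6.138 + (1.406 − 1)/0.1629 + (1.892 − 1)/5.395 + (4.932 − 1)/564.9 = 8.802
NF = 10 log₁₀(8.802) = 9.45 dB

9.45 dB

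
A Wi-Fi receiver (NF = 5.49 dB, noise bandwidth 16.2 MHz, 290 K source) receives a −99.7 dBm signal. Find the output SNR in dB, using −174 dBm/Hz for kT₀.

Noise floor: N = −174 + 10 log₁₀(B) + NF
10 log₁₀(1.62×10⁷) = 72.1 dB
N = −174 + 72.1 + 5.49 = −96.41 dBm
SNR = P_sig − N = −99.7 − (−96.41) = −3.29 dB → −3.3 dB

−3.3 dB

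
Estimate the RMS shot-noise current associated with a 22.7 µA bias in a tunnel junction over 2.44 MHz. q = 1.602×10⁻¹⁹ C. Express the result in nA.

I_n = √(2qI·B)
2qI·B = 2 × 1.602×10⁻¹⁹ × 2.27×10⁻⁵ × 2.44×10⁶ = 1.77×10⁻¹⁷ A²
I_n = √(1.77×10⁻¹⁷) = 4.21×10⁻⁹ A = 4.21 nA

4.21 nA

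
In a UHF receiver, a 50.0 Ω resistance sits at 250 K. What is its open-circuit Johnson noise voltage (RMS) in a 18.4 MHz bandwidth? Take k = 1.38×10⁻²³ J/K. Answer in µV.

3.56 µV

V_n = √(4kTRB)
4kTRB = 4 × 1.38×10⁻²³ × 250 × 5.00×10¹ × 1.84×10⁷ = 1.27×10⁻¹¹ V²
V_n = √(1.27×10⁻¹¹) = 3.56×10⁻⁶ V = 3.56 µV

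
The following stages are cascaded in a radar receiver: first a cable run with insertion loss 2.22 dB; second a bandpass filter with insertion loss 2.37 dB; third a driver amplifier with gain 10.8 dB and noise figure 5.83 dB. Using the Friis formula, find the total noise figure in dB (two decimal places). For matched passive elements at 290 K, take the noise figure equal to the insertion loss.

Convert to linear (a loss of L dB is a gain of −L dB): F_i = 10^(NF_i/10), G_i = 10^(G_i,dB/10)
  Stage 1: F_1 = 10^(2.22/10) = 1.667, G_1 = 10^(−2.22/10) = 0.5998
  Stage 2: F_2 = 10^(2.37/10) = 1.726, G_2 = 10^(−2.37/10) = 0.5794
  Stage 3: F_3 = 10^(5.83/10) = 3.828, G_3 = 10^(10.8/10) = 12.02
Friis cascade:
  F = 1.667 + (1.726 − 1)/0.5998 + (3.828 − 1)/0.3475 = 11.02
NF = 10 log₁₀(11.02) = 10.42 dB

10.42 dB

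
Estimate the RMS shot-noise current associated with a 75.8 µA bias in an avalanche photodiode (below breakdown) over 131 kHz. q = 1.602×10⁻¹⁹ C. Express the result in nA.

I_n = √(2qI·B)
2qI·B = 2 × 1.602×10⁻¹⁹ × 7.58×10⁻⁵ × 1.31×10⁵ = 3.18×10⁻¹⁸ A²
I_n = √(3.18×10⁻¹⁸) = 1.78×10⁻⁹ A = 1.78 nA

1.78 nA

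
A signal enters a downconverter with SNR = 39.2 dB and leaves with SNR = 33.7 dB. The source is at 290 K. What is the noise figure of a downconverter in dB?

NF (dB) = SNR_in(dB) − SNR_out(dB) when the source is at T₀
NF = 39.2 − 33.7 = 5.5 dB

5.5 dB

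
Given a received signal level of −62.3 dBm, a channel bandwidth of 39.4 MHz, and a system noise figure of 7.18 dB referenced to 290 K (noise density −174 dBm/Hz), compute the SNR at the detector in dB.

Noise floor: N = −174 + 10 log₁₀(B) + NF
10 log₁₀(3.94×10⁷) = 75.95 dB
N = −174 + 75.95 + 7.18 = −90.87 dBm
SNR = P_sig − N = −62.3 − (−90.87) = 28.57 dB → 28.6 dB

28.6 dB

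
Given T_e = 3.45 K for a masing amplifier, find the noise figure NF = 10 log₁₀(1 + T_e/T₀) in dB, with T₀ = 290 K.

F = 1 + T_e/T₀ = 1 + 3.45/290 = 1.0119
NF = 10 log₁₀(1.0119) = 0.051 dB

0.051 dB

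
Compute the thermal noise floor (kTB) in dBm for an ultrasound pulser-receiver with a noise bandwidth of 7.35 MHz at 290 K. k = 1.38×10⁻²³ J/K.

P_n = kTB = 1.38×10⁻²³ × 290 × 7.35×10⁶ = 2.94×10⁻¹⁴ W
In dBm: 10 log₁₀(2.94×10⁻¹⁴ / 10⁻³) = −105.3 dBm

−105.3 dBm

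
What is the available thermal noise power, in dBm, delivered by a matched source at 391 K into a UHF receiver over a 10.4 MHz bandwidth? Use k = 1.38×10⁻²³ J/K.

−102.5 dBm

P_n = kTB = 1.38×10⁻²³ × 391 × 1.04×10⁷ = 5.61×10⁻¹⁴ W
In dBm: 10 log₁₀(5.61×10⁻¹⁴ / 10⁻³) = −102.5 dBm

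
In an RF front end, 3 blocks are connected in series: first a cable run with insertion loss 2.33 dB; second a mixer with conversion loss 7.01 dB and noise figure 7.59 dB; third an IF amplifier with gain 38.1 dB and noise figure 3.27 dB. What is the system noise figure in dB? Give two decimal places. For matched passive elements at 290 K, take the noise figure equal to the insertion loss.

Convert to linear (a loss of L dB is a gain of −L dB): F_i = 10^(NF_i/10), G_i = 10^(G_i,dB/10)
  Stage 1: F_1 = 10^(2.33/10) = 1.710, G_1 = 10^(−2.33/10) = 0.5848
  Stage 2: F_2 = 10^(7.59/10) = 5.741, G_2 = 10^(−7.01/10) = 0.1991
  Stage 3: F_3 = 10^(3.27/10) = 2.123, G_3 = 10^(38.1/10) = 6457
Friis cascade:
  F = 1.710 + (5.741 − 1)/0.5848 + (2.123 − 1)/0.1164 = 19.47
NF = 10 log₁₀(19.47) = 12.89 dB

12.89 dB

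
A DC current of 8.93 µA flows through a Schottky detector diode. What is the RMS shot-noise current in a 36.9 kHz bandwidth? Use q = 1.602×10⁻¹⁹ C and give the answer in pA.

325 pA

I_n = √(2qI·B)
2qI·B = 2 × 1.602×10⁻¹⁹ × 8.93×10⁻⁶ × 3.69×10⁴ = 1.06×10⁻¹⁹ A²
I_n = √(1.06×10⁻¹⁹) = 3.25×10⁻¹⁰ A = 325 pA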